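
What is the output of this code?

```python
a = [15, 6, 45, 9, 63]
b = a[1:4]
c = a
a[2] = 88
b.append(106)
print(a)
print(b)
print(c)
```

Key concept: slice vs alias.
Step by step:
`a = [15, 6, 45, 9, 63]` → a = [15, 6, 45, 9, 63]
`b = a[1:4]` → b = [6, 45, 9]
`c = a` → c = [15, 6, 45, 9, 63] (same object as a)
`a[2] = 88` → a = [15, 6, 88, 9, 63] (same object as c); c = [15, 6, 88, 9, 63] (same object as a)
`b.append(106)` → b = [6, 45, 9, 106]
`print(a)` → prints [15, 6, 88, 9, 63]
`print(b)` → prints [6, 45, 9, 106]
`print(c)` → prints [15, 6, 88, 9, 63]

Answer:
[15, 6, 88, 9, 63]
[6, 45, 9, 106]
[15, 6, 88, 9, 63]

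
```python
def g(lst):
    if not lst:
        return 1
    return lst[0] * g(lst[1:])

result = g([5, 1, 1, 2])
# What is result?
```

Product over [5, 1, 1, 2] = 5 * 1 * 1 * 2 = 10

Answer: 10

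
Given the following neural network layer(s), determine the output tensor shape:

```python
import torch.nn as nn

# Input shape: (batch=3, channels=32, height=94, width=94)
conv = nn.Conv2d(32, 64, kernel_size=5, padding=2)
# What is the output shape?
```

Input: (3, 32, 94, 94) -> Output: (3, 64, 94, 94)

Answer: (3, 64, 94, 94)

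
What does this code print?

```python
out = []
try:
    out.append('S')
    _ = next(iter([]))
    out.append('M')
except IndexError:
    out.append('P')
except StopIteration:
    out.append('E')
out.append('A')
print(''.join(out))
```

Execution trace: 'S' (try body) → 'E' (except StopIteration) → 'A' (after the try/except). Output: SEA

Answer: SEA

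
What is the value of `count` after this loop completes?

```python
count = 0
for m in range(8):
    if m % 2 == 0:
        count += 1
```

Count numbers divisible by 2 in range(8)
`count` takes the values: 0 → 1 → 2 → 3 → 4

Answer: 4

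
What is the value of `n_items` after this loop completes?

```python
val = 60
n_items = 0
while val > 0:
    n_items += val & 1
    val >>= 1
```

Count set bits in 60 (binary: 0b111100)
`n_items` takes the values: 0 → 1 → 2 → 3 → 4

Answer: 4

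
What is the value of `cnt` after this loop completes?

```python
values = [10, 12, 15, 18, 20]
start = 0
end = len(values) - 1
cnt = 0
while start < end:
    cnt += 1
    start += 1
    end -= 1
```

Iterations until pointers meet (list length 5)
`cnt` takes the values: 0 → 1 → 2

Answer: 2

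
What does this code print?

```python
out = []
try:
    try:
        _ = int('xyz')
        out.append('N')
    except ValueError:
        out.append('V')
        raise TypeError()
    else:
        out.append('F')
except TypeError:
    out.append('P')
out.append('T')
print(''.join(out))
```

Execution trace: 'V' (inner except ValueError) → 'P' (outer except TypeError) → 'T' (after the try/except). Output: VPT

Answer: VPT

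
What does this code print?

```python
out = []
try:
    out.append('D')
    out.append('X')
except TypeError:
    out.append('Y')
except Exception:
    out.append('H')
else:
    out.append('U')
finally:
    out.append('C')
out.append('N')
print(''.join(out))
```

Execution trace: 'D' (try body) → 'X' (try body, no exception) → 'U' (else) → 'C' (finally) → 'N' (after the try/except). Output: DXUCN

Answer: DXUCN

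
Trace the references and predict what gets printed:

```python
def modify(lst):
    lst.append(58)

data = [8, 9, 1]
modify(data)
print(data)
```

Key concept: function modifies passed list.
Step by step:
`data = [8, 9, 1]` → data = [8, 9, 1]
`modify(data)` → data = [8, 9, 1, 58]
`print(data)` → prints [8, 9, 1, 58]

Answer: [8, 9, 1, 58]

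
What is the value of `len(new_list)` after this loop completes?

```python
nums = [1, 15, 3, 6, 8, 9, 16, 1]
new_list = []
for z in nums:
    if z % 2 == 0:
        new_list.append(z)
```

Count even numbers in [1, 15, 3, 6, 8, 9, 16, 1]
`new_list` takes the values: [] → [6] → [6, 8] → [6, 8, 16]
So `len(new_list)` = 3

Answer: 3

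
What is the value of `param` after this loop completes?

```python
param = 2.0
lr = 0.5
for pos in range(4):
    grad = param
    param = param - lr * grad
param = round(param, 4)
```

Gradient descent: w = 2.0 * (1 - 0.5)^4
`param` takes the values: 2.0 → 1.0 → 0.5 → 0.25 → 0.125

Answer: 0.125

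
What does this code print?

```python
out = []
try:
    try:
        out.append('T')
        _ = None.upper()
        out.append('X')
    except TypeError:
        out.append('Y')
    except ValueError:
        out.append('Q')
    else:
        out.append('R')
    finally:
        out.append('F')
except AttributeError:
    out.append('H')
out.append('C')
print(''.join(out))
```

Execution trace: 'T' (try body) → 'F' (finally) → 'H' (outer except AttributeError) → 'C' (after the try/except). Output: TFHC

Answer: TFHC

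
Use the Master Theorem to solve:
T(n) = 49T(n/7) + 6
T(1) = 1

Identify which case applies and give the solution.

a=49, b=7, f(n)=6. log_7(49) = 2. Since c=0 < 2, Case 1 applies: T(n) = Θ(n^log_b(a)) = O(n^2).

Answer: O(n^2) - Case 1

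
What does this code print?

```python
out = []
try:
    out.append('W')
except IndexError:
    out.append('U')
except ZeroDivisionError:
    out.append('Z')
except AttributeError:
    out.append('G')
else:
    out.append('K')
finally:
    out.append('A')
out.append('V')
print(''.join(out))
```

Execution trace: 'W' (try body, no exception) → 'K' (else) → 'A' (finally) → 'V' (after the try/except). Output: WKAV

Answer: WKAV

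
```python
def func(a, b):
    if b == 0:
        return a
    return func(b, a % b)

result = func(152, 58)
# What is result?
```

func(152, 58) -> func(58, 36) -> func(36, 22) -> func(22, 14) -> func(14, 8) -> func(8, 6) -> func(6, 2) -> func(2, 0) -> 2

Answer: 2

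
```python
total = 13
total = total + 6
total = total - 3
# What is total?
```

Trace:
`total = 13` → total = 13
`total = total + 6` → total = 19
`total = total - 3` → total = 16
So total = 16

Answer: 16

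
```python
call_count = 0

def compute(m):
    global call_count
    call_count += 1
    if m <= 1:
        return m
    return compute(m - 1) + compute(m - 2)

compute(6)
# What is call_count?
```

Calls(m) = 1 + Calls(m-1) + Calls(m-2); Calls(0)=Calls(1)=1. For m=6 this gives 25.

Answer: 25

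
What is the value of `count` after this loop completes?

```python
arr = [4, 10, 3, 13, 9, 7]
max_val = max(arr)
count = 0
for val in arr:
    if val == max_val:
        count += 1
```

Count of max value 13 in [4, 10, 3, 13, 9, 7]
`count` takes the values: 0 → 1

Answer: 1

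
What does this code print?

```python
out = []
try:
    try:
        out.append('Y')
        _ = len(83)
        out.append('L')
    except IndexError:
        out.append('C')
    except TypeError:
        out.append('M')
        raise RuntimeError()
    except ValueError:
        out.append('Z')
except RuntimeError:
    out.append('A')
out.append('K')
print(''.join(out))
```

Execution trace: 'Y' (inner try body) → 'M' (inner except TypeError) → 'A' (outer except RuntimeError) → 'K' (after the try/except). Output: YMAK

Answer: YMAK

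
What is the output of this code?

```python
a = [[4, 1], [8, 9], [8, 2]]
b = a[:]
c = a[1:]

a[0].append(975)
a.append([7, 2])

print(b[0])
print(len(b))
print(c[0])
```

Key concept: slice with nested mutation.
Step by step:
`a = [[4, 1], [8, 9], [8, 2]]` → a = [[4, 1], [8, 9], [8, 2]]
`b = a[:]` → b = [[4, 1], [8, 9], [8, 2]]
`c = a[1:]` → c = [[8, 9], [8, 2]]
`a[0].append(975)` → a = [[4, 1, 975], [8, 9], [8, 2]]; b = [[4, 1, 975], [8, 9], [8, 2]]
`a.append([7, 2])` → a = [[4, 1, 975], [8, 9], [8, 2], [7, 2]]
`print(b[0])` → prints [4, 1, 975]
`print(len(b))` → prints 3
`print(c[0])` → prints [8, 9]

Answer:
[4, 1, 975]
3
[8, 9]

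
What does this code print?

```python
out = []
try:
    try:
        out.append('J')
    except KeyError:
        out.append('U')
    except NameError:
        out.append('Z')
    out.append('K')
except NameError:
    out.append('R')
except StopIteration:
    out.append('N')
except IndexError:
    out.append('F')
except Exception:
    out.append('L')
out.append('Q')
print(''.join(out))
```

Execution trace: 'J' (inner try body, no exception) → 'K' (try body, no exception) → 'Q' (after the try/except). Output: JKQ

Answer: JKQ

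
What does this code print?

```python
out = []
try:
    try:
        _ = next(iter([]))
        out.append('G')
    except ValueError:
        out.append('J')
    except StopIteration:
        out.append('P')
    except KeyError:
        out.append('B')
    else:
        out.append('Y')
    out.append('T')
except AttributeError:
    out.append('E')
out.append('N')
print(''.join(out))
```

Execution trace: 'P' (inner except StopIteration) → 'T' (try body, no exception) → 'N' (after the try/except). Output: PTN

Answer: PTN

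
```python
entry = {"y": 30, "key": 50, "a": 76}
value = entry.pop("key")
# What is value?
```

Trace:
`entry = {"y": 30, "key": 50, "a": 76}` → entry = {'y': 30, 'key': 50, 'a': 76}
`value = entry.pop("key")` → entry = {'y': 30, 'a': 76}; value = 50
So value = 50

Answer: 50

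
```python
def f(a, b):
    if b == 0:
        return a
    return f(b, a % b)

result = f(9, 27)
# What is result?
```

f(9, 27) -> f(27, 9) -> f(9, 0) -> 9

Answer: 9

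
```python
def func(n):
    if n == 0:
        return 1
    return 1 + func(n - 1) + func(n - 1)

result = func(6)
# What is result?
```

func(n) = 1 + 2·func(n-1), func(0)=1. Closed form: (1+1)·2^6 - 1 = 127.

Answer: 127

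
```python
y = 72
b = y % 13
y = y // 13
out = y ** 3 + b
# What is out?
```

Trace:
`y = 72` → y = 72
`b = y % 13` → b = 7
`y = y // 13` → y = 5
`out = y ** 3 + b` → out = 132
So out = 132

Answer: 132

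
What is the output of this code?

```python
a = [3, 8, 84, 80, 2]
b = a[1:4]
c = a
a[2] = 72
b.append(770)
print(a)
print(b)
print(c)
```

Key concept: slice vs alias.
Step by step:
`a = [3, 8, 84, 80, 2]` → a = [3, 8, 84, 80, 2]
`b = a[1:4]` → b = [8, 84, 80]
`c = a` → c = [3, 8, 84, 80, 2] (same object as a)
`a[2] = 72` → a = [3, 8, 72, 80, 2] (same object as c); c = [3, 8, 72, 80, 2] (same object as a)
`b.append(770)` → b = [8, 84, 80, 770]
`print(a)` → prints [3, 8, 72, 80, 2]
`print(b)` → prints [8, 84, 80, 770]
`print(c)` → prints [3, 8, 72, 80, 2]

Answer:
[3, 8, 72, 80, 2]
[8, 84, 80, 770]
[3, 8, 72, 80, 2]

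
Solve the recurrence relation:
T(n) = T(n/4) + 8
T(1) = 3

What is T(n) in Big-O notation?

Each step divides n by 4 and adds 8. After log_4(n) steps we reach T(1)=3. So T(n) = 8·log_4(n) + 3 = O(log n).

Answer: O(log n)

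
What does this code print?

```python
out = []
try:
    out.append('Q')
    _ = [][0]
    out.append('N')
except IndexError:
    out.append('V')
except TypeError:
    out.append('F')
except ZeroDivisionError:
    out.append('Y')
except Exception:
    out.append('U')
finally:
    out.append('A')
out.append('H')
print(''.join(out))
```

Execution trace: 'Q' (try body) → 'V' (except IndexError) → 'A' (finally) → 'H' (after the try/except). Output: QVAH

Answer: QVAH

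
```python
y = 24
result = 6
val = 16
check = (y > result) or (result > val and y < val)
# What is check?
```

Trace:
`y = 24` → y = 24
`result = 6` → result = 6
`val = 16` → val = 16
`check = (y > result) or (result > val and y < val)` → check = True
So check = True

Answer: True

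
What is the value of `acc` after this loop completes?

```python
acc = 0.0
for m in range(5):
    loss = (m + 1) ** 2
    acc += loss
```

Sum of squared losses 1² + 2² + ... + 5²
`acc` takes the values: 0.0 → 1.0 → 5.0 → 14.0 → 30.0 → 55.0

Answer: 55.0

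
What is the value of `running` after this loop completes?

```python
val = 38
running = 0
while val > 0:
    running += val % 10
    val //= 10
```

Sum digits of 38
`running` takes the values: 0 → 8 → 11

Answer: 11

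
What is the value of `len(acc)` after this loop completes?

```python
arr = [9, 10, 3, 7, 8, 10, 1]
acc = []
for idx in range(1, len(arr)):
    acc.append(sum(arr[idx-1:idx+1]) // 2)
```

Number of 2-element averages
`acc` takes the values: [] → [9] → [9, 6] → [9, 6, 5] → [9, 6, 5, 7] → [9, 6, 5, 7, 9] → [9, 6, 5, 7, 9, 5]
So `len(acc)` = 6

Answer: 6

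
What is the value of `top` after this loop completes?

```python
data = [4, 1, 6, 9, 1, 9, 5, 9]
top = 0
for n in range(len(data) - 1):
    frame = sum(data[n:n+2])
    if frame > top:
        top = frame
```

Max sum of 2-element window in [4, 1, 6, 9, 1, 9, 5, 9]
`top` takes the values: 0 → 5 → 7 → 15

Answer: 15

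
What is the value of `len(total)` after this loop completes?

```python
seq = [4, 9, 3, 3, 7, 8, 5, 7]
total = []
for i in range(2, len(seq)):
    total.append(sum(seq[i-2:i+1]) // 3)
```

Number of 3-element averages
`total` takes the values: [] → [5] → [5, 5] → [5, 5, 4] → [5, 5, 4, 6] → [5, 5, 4, 6, 6] → [5, 5, 4, 6, 6, 6]
So `len(total)` = 6

Answer: 6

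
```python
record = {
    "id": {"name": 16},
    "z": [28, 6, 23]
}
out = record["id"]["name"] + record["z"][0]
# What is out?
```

Trace:
`record = { ...` → record = {'id': {'name': 16}, 'z': [28, 6, 23]}
`out = record["id"]["name"] + record["z"][0]` → out = 44
So out = 44

Answer: 44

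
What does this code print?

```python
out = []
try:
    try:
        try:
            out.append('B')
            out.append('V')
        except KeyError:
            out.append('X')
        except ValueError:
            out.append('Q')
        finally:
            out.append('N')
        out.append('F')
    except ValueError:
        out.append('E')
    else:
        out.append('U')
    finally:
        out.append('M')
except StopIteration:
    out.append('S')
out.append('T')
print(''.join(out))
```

Execution trace: 'B' (inner try body) → 'V' (inner try body, no exception) → 'N' (inner finally) → 'F' (try body, no exception) → 'U' (else) → 'M' (finally) → 'T' (after the try/except). Output: BVNFUMT

Answer: BVNFUMT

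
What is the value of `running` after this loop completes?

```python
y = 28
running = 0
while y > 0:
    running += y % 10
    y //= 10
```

Sum digits of 28
`running` takes the values: 0 → 8 → 10

Answer: 10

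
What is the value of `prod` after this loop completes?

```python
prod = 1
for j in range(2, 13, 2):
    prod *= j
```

Product of even numbers 2 to 12
`prod` takes the values: 1 → 2 → 8 → 48 → 384 → 3840 → 46080

Answer: 46080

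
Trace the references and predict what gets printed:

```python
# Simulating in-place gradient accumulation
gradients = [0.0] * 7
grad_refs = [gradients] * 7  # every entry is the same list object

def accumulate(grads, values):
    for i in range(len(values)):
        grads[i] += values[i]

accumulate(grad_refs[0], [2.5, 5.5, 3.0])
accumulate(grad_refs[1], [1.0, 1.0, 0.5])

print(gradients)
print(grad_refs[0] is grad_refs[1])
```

Key concept: gradient accumulation aliasing.
Step by step:
`gradients = [0.0] * 7` → gradients = [0.0, 0.0, 0.0, 0.0, 0.0, 0.0, 0.0]
`grad_refs = [gradients] * 7` → grad_refs = [[0.0, 0.0, 0.0, 0.0, 0.0, 0.0, 0.0], [0.0, 0.0, 0.0, 0.0, 0.0, 0.0, 0.0], [0.0, 0.0, 0.0, 0.0, 0.0, 0.0, 0.0], [0.0, 0.0, 0.0, 0.0, 0.0, 0.0, 0.0], [0.0, 0.0, 0.0, 0.0, 0.0, 0.0, 0.0], [0.0, 0.0, 0.0, 0.0, 0.0, 0.0, 0.0], [0.0, 0.0, 0.0, 0.0, 0.0, 0.0, 0.0]]
`accumulate(grad_refs[0], [2.5, 5.5, 3.0])` → gradients = [2.5, 5.5, 3.0, 0.0, 0.0, 0.0, 0.0]; grad_refs = [[2.5, 5.5, 3.0, 0.0, 0.0, 0.0, 0.0], [2.5, 5.5, 3.0, 0.0, 0.0, 0.0, 0.0], [2.5, 5.5, 3.0, 0.0, 0.0, 0.0, 0.0], [2.5, 5.5, 3.0, 0.0, 0.0, 0.0, 0.0], [2.5, 5.5, 3.0, 0.0, 0.0, 0.0, 0.0], [2.5, 5.5, 3.0, 0.0, 0.0, 0.0, 0.0], [2.5, 5.5, 3.0, 0.0, 0.0, 0.0, 0.0]]
`accumulate(grad_refs[1], [1.0, 1.0, 0.5])` → gradients = [3.5, 6.5, 3.5, 0.0, 0.0, 0.0, 0.0]; grad_refs = [[3.5, 6.5, 3.5, 0.0, 0.0, 0.0, 0.0], [3.5, 6.5, 3.5, 0.0, 0.0, 0.0, 0.0], [3.5, 6.5, 3.5, 0.0, 0.0, 0.0, 0.0], [3.5, 6.5, 3.5, 0.0, 0.0, 0.0, 0.0], [3.5, 6.5, 3.5, 0.0, 0.0, 0.0, 0.0], [3.5, 6.5, 3.5, 0.0, 0.0, 0.0, 0.0], [3.5, 6.5, 3.5, 0.0, 0.0, 0.0, 0.0]]
`print(gradients)` → prints [3.5, 6.5, 3.5, 0.0, 0.0, 0.0, 0.0]
`print(grad_refs[0] is grad_refs[1])` → prints True

Answer:
[3.5, 6.5, 3.5, 0.0, 0.0, 0.0, 0.0]
True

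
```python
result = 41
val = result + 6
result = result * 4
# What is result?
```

Trace:
`result = 41` → result = 41
`val = result + 6` → val = 47
`result = result * 4` → result = 164
So result = 164

Answer: 164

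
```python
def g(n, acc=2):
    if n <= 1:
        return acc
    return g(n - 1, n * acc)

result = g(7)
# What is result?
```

Accumulator trace (n, acc): (7, 2) -> (6, 14) -> (5, 84) -> (4, 420) -> (3, 1680) -> (2, 5040) -> (1, 10080) -> return 10080

Answer: 10080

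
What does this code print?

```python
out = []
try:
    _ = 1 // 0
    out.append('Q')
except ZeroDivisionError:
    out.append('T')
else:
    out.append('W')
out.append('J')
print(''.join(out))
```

Execution trace: 'T' (except ZeroDivisionError) → 'J' (after the try/except). Output: TJ

Answer: TJ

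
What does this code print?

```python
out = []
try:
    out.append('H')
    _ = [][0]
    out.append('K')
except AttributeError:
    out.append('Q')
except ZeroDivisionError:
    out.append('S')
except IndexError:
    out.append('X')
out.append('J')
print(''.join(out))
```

Execution trace: 'H' (try body) → 'X' (except IndexError) → 'J' (after the try/except). Output: HXJ

Answer: HXJ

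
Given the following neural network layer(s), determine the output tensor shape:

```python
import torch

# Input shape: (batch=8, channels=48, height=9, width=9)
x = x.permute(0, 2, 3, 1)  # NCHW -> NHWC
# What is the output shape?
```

Input: (8, 48, 9, 9) -> Output: (8, 9, 9, 48)

Answer: (8, 9, 9, 48)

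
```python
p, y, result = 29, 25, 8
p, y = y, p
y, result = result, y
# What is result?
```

Trace:
`p, y, result = 29, 25, 8` → p = 29; y = 25; result = 8
`p, y = y, p` → p = 25; y = 29
`y, result = result, y` → y = 8; result = 29
So result = 29

Answer: 29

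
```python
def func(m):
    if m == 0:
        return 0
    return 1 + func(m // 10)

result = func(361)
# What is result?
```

Count of digits of 361: 3

Answer: 3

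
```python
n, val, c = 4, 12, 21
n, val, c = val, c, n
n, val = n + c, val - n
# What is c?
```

Trace:
`n, val, c = 4, 12, 21` → n = 4; val = 12; c = 21
`n, val, c = val, c, n` → n = 12; val = 21; c = 4
`n, val = n + c, val - n` → n = 16; val = 9
So c = 4

Answer: 4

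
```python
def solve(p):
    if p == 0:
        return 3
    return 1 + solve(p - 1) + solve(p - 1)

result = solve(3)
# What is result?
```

solve(p) = 1 + 2·solve(p-1), solve(0)=3. Closed form: (3+1)·2^3 - 1 = 31.

Answer: 31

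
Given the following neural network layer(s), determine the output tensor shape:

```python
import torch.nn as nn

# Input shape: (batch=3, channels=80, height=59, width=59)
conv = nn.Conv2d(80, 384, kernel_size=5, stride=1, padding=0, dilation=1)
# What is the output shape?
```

Input: (3, 80, 59, 59) -> Output: (3, 384, 55, 55)

Answer: (3, 384, 55, 55)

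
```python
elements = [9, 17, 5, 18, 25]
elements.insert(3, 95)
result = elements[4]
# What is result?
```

Trace:
`elements = [9, 17, 5, 18, 25]` → elements = [9, 17, 5, 18, 25]
`elements.insert(3, 95)` → elements = [9, 17, 5, 95, 18, 25]
`result = elements[4]` → result = 18
So result = 18

Answer: 18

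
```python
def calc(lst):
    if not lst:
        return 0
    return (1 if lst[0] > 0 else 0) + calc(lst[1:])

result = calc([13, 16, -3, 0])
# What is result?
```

Count of positive elements in [13, 16, -3, 0] = 2

Answer: 2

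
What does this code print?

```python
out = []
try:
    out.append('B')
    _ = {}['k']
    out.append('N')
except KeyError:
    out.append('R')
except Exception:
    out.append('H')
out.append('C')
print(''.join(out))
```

Execution trace: 'B' (try body) → 'R' (except KeyError) → 'C' (after the try/except). Output: BRC

Answer: BRC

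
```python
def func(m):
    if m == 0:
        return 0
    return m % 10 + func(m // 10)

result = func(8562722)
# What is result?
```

Sum of digits of 8562722: 2 + 2 + 7 + 2 + 6 + 5 + 8 = 32

Answer: 32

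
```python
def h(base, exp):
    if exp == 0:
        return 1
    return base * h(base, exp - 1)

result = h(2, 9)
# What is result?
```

h(2, 9) = 2 * 2 * 2 * 2 * 2 * 2 * 2 * 2 * 2 = 512

Answer: 512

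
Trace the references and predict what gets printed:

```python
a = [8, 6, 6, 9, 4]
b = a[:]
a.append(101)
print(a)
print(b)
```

Key concept: slice [:] creates copy.
Step by step:
`a = [8, 6, 6, 9, 4]` → a = [8, 6, 6, 9, 4]
`b = a[:]` → b = [8, 6, 6, 9, 4]
`a.append(101)` → a = [8, 6, 6, 9, 4, 101]
`print(a)` → prints [8, 6, 6, 9, 4, 101]
`print(b)` → prints [8, 6, 6, 9, 4]

Answer:
[8, 6, 6, 9, 4, 101]
[8, 6, 6, 9, 4]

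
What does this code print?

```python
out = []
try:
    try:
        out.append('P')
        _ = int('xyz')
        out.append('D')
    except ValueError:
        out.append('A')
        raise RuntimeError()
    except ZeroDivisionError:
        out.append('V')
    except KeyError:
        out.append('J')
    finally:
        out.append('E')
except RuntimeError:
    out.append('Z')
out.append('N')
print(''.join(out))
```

Execution trace: 'P' (inner try body) → 'A' (inner except ValueError) → 'E' (inner finally) → 'Z' (outer except RuntimeError) → 'N' (after the try/except). Output: PAEZN

Answer: PAEZN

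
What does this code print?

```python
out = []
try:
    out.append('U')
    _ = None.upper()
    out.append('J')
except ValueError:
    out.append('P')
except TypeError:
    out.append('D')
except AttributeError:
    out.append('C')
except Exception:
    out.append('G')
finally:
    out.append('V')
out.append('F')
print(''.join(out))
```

Execution trace: 'U' (try body) → 'C' (except AttributeError) → 'V' (finally) → 'F' (after the try/except). Output: UCVF

Answer: UCVF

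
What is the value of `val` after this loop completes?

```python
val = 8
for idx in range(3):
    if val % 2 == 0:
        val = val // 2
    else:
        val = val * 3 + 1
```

Collatz-style transformation from 8
`val` takes the values: 8 → 4 → 2 → 1

Answer: 1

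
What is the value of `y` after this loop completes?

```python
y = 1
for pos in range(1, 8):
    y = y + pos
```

Start at 1, add 1 through 7
`y` takes the values: 1 → 2 → 4 → 7 → 11 → 16 → 22 → 29

Answer: 29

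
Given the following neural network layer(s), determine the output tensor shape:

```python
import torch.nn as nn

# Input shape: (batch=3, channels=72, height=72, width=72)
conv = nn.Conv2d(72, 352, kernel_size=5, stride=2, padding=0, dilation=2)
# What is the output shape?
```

Input: (3, 72, 72, 72) -> Output: (3, 352, 32, 32)

Answer: (3, 352, 32, 32)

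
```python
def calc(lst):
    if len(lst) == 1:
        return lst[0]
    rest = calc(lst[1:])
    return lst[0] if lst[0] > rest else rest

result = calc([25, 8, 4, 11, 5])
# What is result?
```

Recursive max over [25, 8, 4, 11, 5] = 25

Answer: 25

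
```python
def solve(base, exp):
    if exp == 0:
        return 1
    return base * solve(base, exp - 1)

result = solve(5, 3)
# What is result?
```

solve(5, 3) = 5 * 5 * 5 = 125

Answer: 125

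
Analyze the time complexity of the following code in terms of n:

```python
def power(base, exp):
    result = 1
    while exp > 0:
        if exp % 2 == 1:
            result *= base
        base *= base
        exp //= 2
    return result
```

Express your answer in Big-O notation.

This is Exponentiation by squaring. Time complexity: O(log n).

Answer: O(log n)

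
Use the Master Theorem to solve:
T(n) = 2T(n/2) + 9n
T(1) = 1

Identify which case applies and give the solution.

a=2, b=2, f(n)=9n. log_2(2) = 1. Since c=1 = 1, Case 2 applies: T(n) = Θ(n^log_b(a) · log n) = O(n log n).

Answer: O(n log n) - Case 2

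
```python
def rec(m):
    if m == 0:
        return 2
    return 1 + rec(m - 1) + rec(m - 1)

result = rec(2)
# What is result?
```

rec(m) = 1 + 2·rec(m-1), rec(0)=2. Closed form: (2+1)·2^2 - 1 = 11.

Answer: 11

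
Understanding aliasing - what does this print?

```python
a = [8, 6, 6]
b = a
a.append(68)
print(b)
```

Key concept: basic list aliasing.
Step by step:
`a = [8, 6, 6]` → a = [8, 6, 6]
`b = a` → b = [8, 6, 6] (same object as a)
`a.append(68)` → a = [8, 6, 6, 68] (same object as b); b = [8, 6, 6, 68] (same object as a)
`print(b)` → prints [8, 6, 6, 68]

Answer: [8, 6, 6, 68]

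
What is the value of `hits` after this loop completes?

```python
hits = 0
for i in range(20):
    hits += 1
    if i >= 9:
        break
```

Loop breaks when i reaches 9, hits is 10
`hits` takes the values: 0 → 1 → 2 → 3 → 4 → 5 → 6 → 7 → 8 → 9 → 10

Answer: 10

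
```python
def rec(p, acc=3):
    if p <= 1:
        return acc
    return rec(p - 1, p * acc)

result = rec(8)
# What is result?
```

Accumulator trace (n, acc): (8, 3) -> (7, 24) -> (6, 168) -> (5, 1008) -> (4, 5040) -> (3, 20160) -> (2, 60480) -> (1, 120960) -> return 120960

Answer: 120960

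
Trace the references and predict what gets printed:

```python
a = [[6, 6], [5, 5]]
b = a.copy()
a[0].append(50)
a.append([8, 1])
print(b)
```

Key concept: shallow copy with nested lists.
Step by step:
`a = [[6, 6], [5, 5]]` → a = [[6, 6], [5, 5]]
`b = a.copy()` → b = [[6, 6], [5, 5]]
`a[0].append(50)` → a = [[6, 6, 50], [5, 5]]; b = [[6, 6, 50], [5, 5]]
`a.append([8, 1])` → a = [[6, 6, 50], [5, 5], [8, 1]]
`print(b)` → prints [[6, 6, 50], [5, 5]]

Answer: [[6, 6, 50], [5, 5]]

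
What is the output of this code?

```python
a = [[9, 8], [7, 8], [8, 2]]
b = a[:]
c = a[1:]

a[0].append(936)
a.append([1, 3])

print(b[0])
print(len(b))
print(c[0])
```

Key concept: slice with nested mutation.
Step by step:
`a = [[9, 8], [7, 8], [8, 2]]` → a = [[9, 8], [7, 8], [8, 2]]
`b = a[:]` → b = [[9, 8], [7, 8], [8, 2]]
`c = a[1:]` → c = [[7, 8], [8, 2]]
`a[0].append(936)` → a = [[9, 8, 936], [7, 8], [8, 2]]; b = [[9, 8, 936], [7, 8], [8, 2]]
`a.append([1, 3])` → a = [[9, 8, 936], [7, 8], [8, 2], [1, 3]]
`print(b[0])` → prints [9, 8, 936]
`print(len(b))` → prints 3
`print(c[0])` → prints [7, 8]

Answer:
[9, 8, 936]
3
[7, 8]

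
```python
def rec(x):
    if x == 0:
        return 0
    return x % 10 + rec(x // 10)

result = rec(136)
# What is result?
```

Sum of digits of 136: 6 + 3 + 1 = 10

Answer: 10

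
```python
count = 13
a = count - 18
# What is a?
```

Trace:
`count = 13` → count = 13
`a = count - 18` → a = -5
So a = -5

Answer: -5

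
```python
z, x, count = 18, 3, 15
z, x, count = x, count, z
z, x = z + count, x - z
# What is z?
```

Trace:
`z, x, count = 18, 3, 15` → z = 18; x = 3; count = 15
`z, x, count = x, count, z` → z = 3; x = 15; count = 18
`z, x = z + count, x - z` → z = 21; x = 12
So z = 21

Answer: 21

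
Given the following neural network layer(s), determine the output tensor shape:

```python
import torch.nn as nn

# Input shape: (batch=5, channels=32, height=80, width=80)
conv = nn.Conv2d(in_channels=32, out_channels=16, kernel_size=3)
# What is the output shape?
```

Input: (5, 32, 80, 80) -> Output: (5, 16, 78, 78)

Answer: (5, 16, 78, 78)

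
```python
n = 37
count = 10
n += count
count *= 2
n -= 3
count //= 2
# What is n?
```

Trace:
`n = 37` → n = 37
`count = 10` → count = 10
`n += count` → n = 47
`count *= 2` → count = 20
`n -= 3` → n = 44
`count //= 2` → count = 10
So n = 44

Answer: 44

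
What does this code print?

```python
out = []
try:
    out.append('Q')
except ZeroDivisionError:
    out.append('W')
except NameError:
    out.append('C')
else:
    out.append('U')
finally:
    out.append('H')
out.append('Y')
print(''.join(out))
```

Execution trace: 'Q' (try body, no exception) → 'U' (else) → 'H' (finally) → 'Y' (after the try/except). Output: QUHY

Answer: QUHY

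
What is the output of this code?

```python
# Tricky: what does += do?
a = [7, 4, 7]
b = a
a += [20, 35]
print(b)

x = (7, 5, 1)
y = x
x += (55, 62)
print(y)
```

Key concept: += behavior differs for mutable vs immutable.
Step by step:
`a = [7, 4, 7]` → a = [7, 4, 7]
`b = a` → b = [7, 4, 7] (same object as a)
`a += [20, 35]` → a = [7, 4, 7, 20, 35] (same object as b); b = [7, 4, 7, 20, 35] (same object as a)
`print(b)` → prints [7, 4, 7, 20, 35]
`x = (7, 5, 1)` → x = (7, 5, 1)
`y = x` → y = (7, 5, 1)
`x += (55, 62)` → x = (7, 5, 1, 55, 62)
`print(y)` → prints (7, 5, 1)

Answer:
[7, 4, 7, 20, 35]
(7, 5, 1)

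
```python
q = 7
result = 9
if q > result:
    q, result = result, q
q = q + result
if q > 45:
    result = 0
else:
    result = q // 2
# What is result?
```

Trace:
`q = 7` → q = 7
`result = 9` → result = 9
`if q > result: ...` → q > result is False → no variable changes
`q = q + result` → q = 16
`if q > 45: ...` → q > 45 is False, take else branch → result = 8
So result = 8

Answer: 8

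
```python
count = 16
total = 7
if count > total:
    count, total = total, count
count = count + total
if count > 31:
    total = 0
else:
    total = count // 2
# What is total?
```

Trace:
`count = 16` → count = 16
`total = 7` → total = 7
`if count > total: ...` → count > total is True → count = 7; total = 16
`count = count + total` → count = 23
`if count > 31: ...` → count > 31 is False, take else branch → total = 11
So total = 11

Answer: 11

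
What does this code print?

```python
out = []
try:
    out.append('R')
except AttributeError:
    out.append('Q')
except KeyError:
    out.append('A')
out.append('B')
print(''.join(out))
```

Execution trace: 'R' (try body, no exception) → 'B' (after the try/except). Output: RB

Answer: RB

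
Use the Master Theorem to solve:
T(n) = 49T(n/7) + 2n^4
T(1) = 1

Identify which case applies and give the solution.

a=49, b=7, f(n)=2n^4. log_7(49) = 2. Since c=4 > 2 and the regularity condition holds (49(n/7)^4 = (49/7^4)n^4 with 49/7^4 < 1), Case 3 applies: T(n) = Θ(f(n)) = O(n^4).

Answer: O(n^4) - Case 3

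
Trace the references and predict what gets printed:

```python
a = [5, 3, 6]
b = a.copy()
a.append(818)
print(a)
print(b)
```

Key concept: list.copy() creates independent copy.
Step by step:
`a = [5, 3, 6]` → a = [5, 3, 6]
`b = a.copy()` → b = [5, 3, 6]
`a.append(818)` → a = [5, 3, 6, 818]
`print(a)` → prints [5, 3, 6, 818]
`print(b)` → prints [5, 3, 6]

Answer:
[5, 3, 6, 818]
[5, 3, 6]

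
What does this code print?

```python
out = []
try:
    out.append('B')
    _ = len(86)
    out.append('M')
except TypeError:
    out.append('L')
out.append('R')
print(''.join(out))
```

Execution trace: 'B' (try body) → 'L' (except TypeError) → 'R' (after the try/except). Output: BLR

Answer: BLR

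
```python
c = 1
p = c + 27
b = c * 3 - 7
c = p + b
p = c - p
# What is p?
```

Trace:
`c = 1` → c = 1
`p = c + 27` → p = 28
`b = c * 3 - 7` → b = -4
`c = p + b` → c = 24
`p = c - p` → p = -4
So p = -4

Answer: -4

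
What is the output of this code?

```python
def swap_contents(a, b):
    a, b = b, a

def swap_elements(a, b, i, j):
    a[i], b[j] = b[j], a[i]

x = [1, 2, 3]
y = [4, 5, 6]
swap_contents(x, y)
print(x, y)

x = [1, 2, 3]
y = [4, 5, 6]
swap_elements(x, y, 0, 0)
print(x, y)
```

Key concept: parameter rebinding vs mutation.
Step by step:
`x = [1, 2, 3]` → x = [1, 2, 3]
`y = [4, 5, 6]` → y = [4, 5, 6]
`swap_contents(x, y)` → no visible change to tracked variables
`print(x, y)` → prints [1, 2, 3] [4, 5, 6]
`x = [1, 2, 3]` → x = [1, 2, 3]
`y = [4, 5, 6]` → y = [4, 5, 6]
`swap_elements(x, y, 0, 0)` → x = [4, 2, 3]; y = [1, 5, 6]
`print(x, y)` → prints [4, 2, 3] [1, 5, 6]

Answer:
[1, 2, 3] [4, 5, 6]
[4, 2, 3] [1, 5, 6]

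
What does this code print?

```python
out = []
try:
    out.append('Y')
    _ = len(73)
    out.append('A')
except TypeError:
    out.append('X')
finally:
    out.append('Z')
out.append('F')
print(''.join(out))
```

Execution trace: 'Y' (try body) → 'X' (except TypeError) → 'Z' (finally) → 'F' (after the try/except). Output: YXZF

Answer: YXZF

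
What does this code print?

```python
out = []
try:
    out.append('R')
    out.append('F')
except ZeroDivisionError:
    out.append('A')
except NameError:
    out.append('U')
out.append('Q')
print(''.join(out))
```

Execution trace: 'R' (try body) → 'F' (try body, no exception) → 'Q' (after the try/except). Output: RFQ

Answer: RFQ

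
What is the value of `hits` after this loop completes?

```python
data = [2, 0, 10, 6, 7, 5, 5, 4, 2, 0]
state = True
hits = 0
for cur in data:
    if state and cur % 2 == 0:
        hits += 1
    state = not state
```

Count even values at even positions
`hits` takes the values: 0 → 1 → 2 → 3

Answer: 3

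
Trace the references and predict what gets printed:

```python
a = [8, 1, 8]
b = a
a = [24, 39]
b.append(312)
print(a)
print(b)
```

Key concept: rebinding vs mutation: a is rebound to a new list, b still points at the original.
Step by step:
`a = [8, 1, 8]` → a = [8, 1, 8]
`b = a` → b = [8, 1, 8] (same object as a)
`a = [24, 39]` → a = [24, 39]
`b.append(312)` → b = [8, 1, 8, 312]
`print(a)` → prints [24, 39]
`print(b)` → prints [8, 1, 8, 312]

Answer:
[24, 39]
[8, 1, 8, 312]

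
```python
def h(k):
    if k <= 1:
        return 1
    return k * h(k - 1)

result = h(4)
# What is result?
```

h(4) = 4 * 3 * 2 * 1 = 24

Answer: 24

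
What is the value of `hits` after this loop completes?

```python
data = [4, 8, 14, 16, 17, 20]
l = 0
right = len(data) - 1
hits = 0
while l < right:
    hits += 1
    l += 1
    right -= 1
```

Iterations until pointers meet (list length 6)
`hits` takes the values: 0 → 1 → 2 → 3

Answer: 3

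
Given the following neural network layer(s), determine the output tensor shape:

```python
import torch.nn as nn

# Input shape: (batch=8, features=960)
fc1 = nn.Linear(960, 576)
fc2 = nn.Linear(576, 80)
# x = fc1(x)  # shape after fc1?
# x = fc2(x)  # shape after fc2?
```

Input: (8, 960) -> after fc1: (8, 576) -> Output: (8, 80)

Answer: (8, 80)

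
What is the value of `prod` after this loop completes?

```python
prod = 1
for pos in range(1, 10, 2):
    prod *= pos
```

Product of 1, 3, 5, ... up to 9
`prod` takes the values: 1 → 3 → 15 → 105 → 945

Answer: 945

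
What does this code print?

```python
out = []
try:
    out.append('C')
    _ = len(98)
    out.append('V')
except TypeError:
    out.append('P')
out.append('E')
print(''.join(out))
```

Execution trace: 'C' (try body) → 'P' (except TypeError) → 'E' (after the try/except). Output: CPE

Answer: CPE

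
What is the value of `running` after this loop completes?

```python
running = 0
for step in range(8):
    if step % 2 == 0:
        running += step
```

Sum of even numbers 0 to 7
`running` takes the values: 0 → 2 → 6 → 12

Answer: 12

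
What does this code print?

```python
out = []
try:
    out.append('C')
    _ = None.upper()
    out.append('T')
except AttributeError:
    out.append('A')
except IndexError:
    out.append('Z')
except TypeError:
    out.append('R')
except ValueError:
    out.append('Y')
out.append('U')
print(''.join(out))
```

Execution trace: 'C' (try body) → 'A' (except AttributeError) → 'U' (after the try/except). Output: CAU

Answer: CAU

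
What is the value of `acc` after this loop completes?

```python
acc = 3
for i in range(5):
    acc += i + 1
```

Start at 3, add 1 to 5 = 18
`acc` takes the values: 3 → 4 → 6 → 9 → 13 → 18

Answer: 18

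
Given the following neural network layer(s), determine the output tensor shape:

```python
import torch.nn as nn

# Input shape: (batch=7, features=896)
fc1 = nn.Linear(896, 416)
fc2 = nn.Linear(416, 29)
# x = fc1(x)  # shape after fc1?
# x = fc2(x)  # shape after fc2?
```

Input: (7, 896) -> after fc1: (7, 416) -> Output: (7, 29)

Answer: (7, 29)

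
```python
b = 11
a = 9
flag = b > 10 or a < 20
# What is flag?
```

Trace:
`b = 11` → b = 11
`a = 9` → a = 9
`flag = b > 10 or a < 20` → flag = True
So flag = True

Answer: True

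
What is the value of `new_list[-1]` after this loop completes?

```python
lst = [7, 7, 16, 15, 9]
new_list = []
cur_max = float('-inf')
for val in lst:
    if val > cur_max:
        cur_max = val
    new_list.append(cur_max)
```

Running max ends at 16
`new_list` takes the values: [] → [7] → [7, 7] → [7, 7, 16] → [7, 7, 16, 16] → [7, 7, 16, 16, 16]
So `new_list[-1]` = 16

Answer: 16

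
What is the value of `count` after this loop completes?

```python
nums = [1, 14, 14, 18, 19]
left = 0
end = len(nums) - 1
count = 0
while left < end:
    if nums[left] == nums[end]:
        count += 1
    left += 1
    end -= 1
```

Count matching pairs from ends
`count` takes the values: 0

Answer: 0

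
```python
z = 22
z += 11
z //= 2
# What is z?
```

Trace:
`z = 22` → z = 22
`z += 11` → z = 33
`z //= 2` → z = 16
So z = 16

Answer: 16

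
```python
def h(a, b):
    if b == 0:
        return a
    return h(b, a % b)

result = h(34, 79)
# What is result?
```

h(34, 79) -> h(79, 34) -> h(34, 11) -> h(11, 1) -> h(1, 0) -> 1

Answer: 1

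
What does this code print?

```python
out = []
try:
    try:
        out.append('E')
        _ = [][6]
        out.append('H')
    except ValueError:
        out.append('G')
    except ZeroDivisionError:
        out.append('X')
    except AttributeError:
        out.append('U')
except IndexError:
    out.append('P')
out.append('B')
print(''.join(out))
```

Execution trace: 'E' (inner try body) → 'P' (outer except IndexError) → 'B' (after the try/except). Output: EPB

Answer: EPB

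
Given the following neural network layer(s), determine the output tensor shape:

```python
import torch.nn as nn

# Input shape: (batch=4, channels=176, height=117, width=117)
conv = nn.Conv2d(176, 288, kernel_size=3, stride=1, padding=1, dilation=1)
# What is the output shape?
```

Input: (4, 176, 117, 117) -> Output: (4, 288, 117, 117)

Answer: (4, 288, 117, 117)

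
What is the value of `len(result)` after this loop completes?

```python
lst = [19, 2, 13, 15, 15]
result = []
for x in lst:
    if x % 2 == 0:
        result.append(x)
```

Count even numbers in [19, 2, 13, 15, 15]
`result` takes the values: [] → [2]
So `len(result)` = 1

Answer: 1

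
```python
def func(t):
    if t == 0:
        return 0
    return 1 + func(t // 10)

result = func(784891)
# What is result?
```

Count of digits of 784891: 6

Answer: 6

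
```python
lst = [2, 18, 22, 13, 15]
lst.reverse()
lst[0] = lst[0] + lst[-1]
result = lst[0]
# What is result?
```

Trace:
`lst = [2, 18, 22, 13, 15]` → lst = [2, 18, 22, 13, 15]
`lst.reverse()` → lst = [15, 13, 22, 18, 2]
`lst[0] = lst[0] + lst[-1]` → lst = [17, 13, 22, 18, 2]
`result = lst[0]` → result = 17
So result = 17

Answer: 17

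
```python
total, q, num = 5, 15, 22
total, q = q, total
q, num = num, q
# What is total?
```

Trace:
`total, q, num = 5, 15, 22` → total = 5; q = 15; num = 22
`total, q = q, total` → total = 15; q = 5
`q, num = num, q` → q = 22; num = 5
So total = 15

Answer: 15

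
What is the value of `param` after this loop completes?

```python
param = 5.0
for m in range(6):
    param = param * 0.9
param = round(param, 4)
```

Exponential decay: 5.0 * 0.9^6
`param` takes the values: 5.0 → 4.5 → 4.05 → 3.645 → 3.2805 → 2.95245 → 2.657205 → 2.6572

Answer: 2.6572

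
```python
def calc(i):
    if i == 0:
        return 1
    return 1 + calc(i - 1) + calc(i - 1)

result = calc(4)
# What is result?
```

calc(i) = 1 + 2·calc(i-1), calc(0)=1. Closed form: (1+1)·2^4 - 1 = 31.

Answer: 31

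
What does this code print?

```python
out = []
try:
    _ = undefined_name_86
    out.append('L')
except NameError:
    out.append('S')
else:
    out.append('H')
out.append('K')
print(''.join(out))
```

Execution trace: 'S' (except NameError) → 'K' (after the try/except). Output: SK

Answer: SK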